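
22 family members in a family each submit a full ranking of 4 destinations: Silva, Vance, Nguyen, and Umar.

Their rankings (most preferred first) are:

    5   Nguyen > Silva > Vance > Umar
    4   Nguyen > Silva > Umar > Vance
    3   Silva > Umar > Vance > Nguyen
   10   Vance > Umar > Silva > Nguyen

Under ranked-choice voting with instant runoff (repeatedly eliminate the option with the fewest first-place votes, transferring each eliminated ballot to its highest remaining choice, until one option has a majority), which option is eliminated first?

Round 1: Vance 10, Nguyen 9, Silva 3, Umar 0. Umar has the fewest and is eliminated.
Round 2: Vance 10, Nguyen 9, Silva 3. Silva has the fewest and is eliminated.
Round 3: Vance 13, Nguyen 9. Vance has a majority.

Umar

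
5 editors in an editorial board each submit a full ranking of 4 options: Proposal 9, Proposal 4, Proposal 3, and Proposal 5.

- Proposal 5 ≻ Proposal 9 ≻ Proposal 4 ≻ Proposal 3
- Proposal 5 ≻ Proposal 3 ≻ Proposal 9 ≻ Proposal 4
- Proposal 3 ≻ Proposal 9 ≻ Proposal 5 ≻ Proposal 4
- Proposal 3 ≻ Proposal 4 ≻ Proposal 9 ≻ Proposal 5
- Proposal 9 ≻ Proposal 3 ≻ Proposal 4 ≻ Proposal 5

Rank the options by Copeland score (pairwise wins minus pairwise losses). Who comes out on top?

Pairwise results:
  Proposal 9 vs Proposal 4: Proposal 9 wins 4–1.
  Proposal 9 vs Proposal 3: Proposal 3 wins 3–2.
  Proposal 9 vs Proposal 5: Proposal 9 wins 3–2.
  Proposal 4 vs Proposal 3: Proposal 3 wins 4–1.
  Proposal 4 vs Proposal 5: Proposal 5 wins 3–2.
  Proposal 3 vs Proposal 5: Proposal 3 wins 3–2.
Copeland scores (wins − losses):
  Proposal 9: 2 − 1 = 1
  Proposal 4: 0 − 3 = -3
  Proposal 3: 3 − 0 = 3
  Proposal 5: 1 − 2 = -1
Proposal 3 has the best Copeland score.

Proposal 3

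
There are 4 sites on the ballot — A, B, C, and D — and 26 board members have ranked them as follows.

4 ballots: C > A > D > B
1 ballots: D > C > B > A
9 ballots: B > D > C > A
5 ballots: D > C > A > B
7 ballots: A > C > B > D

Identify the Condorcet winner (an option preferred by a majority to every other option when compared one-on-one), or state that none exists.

Head-to-head results (26 voters total):
A vs B: A wins 16–10.
A vs C: C wins 19–7.
A vs D: D wins 15–11.
B vs C: C wins 17–9.
B vs D: B wins 16–10.
C vs D: D wins 15–11.
No candidate beats all others: A beats B beats D beats A, a majority cycle.

None — there is no Condorcet winner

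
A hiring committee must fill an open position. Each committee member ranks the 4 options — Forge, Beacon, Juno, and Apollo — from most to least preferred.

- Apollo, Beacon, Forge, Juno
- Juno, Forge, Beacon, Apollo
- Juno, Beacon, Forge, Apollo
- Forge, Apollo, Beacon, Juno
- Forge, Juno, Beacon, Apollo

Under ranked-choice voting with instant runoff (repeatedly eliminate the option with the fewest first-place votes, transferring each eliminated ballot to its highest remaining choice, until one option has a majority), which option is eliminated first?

Beacon

Round 1: Forge 2, Juno 2, Apollo 1, Beacon 0. Beacon has the fewest and is eliminated.
Round 2: Forge 2, Juno 2, Apollo 1. Apollo has the fewest and is eliminated.
Round 3: Forge 3, Juno 2. Forge has a majority.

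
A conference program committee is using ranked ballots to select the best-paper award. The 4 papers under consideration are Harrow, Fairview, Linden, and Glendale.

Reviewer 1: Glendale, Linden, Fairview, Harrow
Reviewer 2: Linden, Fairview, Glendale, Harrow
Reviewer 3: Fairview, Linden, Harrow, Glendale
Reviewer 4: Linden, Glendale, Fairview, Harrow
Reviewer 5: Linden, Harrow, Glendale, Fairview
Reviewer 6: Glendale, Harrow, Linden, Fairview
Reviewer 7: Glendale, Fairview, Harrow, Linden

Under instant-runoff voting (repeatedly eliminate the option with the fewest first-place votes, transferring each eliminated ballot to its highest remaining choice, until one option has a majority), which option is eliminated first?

Harrow

Round 1: Linden 3, Glendale 3, Fairview 1, Harrow 0. Harrow has the fewest and is eliminated.
Round 2: Linden 3, Glendale 3, Fairview 1. Fairview has the fewest and is eliminated.
Round 3: Linden 4, Glendale 3. Linden has a majority.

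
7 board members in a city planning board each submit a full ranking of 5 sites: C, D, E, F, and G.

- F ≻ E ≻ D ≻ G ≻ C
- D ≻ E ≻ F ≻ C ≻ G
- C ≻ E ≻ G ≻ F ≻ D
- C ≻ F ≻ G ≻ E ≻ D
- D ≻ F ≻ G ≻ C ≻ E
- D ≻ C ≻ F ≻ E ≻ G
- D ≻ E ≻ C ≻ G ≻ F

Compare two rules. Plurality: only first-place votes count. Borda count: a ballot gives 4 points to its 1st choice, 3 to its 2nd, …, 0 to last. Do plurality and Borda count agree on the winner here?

Yes

Plurality first-place counts: C 2, D 4, E 0, F 1, G 0 → D.
Borda totals: C 15, D 18, E 14, F 15, G 8 → D.
The two rules agree on D.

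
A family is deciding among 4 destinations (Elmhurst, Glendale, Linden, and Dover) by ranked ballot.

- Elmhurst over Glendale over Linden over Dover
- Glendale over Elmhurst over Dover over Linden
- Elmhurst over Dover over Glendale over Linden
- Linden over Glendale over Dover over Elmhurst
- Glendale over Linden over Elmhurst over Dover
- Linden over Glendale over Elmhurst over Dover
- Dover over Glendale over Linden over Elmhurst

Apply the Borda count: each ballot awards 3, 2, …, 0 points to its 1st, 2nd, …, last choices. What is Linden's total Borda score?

Borda scores:
  Elmhurst: 3 + 2 + 3 + 0 + 1 + 1 + 0 = 10
  Glendale: 2 + 3 + 1 + 2 + 3 + 2 + 2 = 15
  Linden: 1 + 0 + 0 + 3 + 2 + 3 + 1 = 10
  Dover: 0 + 1 + 2 + 1 + 0 + 0 + 3 = 7

10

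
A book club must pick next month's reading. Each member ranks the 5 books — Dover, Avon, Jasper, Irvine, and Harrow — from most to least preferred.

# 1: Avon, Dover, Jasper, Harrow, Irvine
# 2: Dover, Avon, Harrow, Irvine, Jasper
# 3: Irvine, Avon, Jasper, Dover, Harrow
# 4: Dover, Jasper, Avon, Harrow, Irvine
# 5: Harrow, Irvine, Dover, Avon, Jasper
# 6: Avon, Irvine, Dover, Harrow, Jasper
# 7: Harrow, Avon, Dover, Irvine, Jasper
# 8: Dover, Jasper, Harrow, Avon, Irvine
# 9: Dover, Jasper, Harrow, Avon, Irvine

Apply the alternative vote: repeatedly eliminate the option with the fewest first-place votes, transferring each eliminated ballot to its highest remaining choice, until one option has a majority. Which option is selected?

Dover

Round 1: Dover 4, Avon 2, Harrow 2, Irvine 1, Jasper 0. Jasper has the fewest and is eliminated.
Round 2: Dover 4, Avon 2, Harrow 2, Irvine 1. Irvine has the fewest and is eliminated.
Round 3: Dover 4, Avon 3, Harrow 2. Harrow has the fewest and is eliminated.
Round 4: Dover 5, Avon 4. Dover has a majority.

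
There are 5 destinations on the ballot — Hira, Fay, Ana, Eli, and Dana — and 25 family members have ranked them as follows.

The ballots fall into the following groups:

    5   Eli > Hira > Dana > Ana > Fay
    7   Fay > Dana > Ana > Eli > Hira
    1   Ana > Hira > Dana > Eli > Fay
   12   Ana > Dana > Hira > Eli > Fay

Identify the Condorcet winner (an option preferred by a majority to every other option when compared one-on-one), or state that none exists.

Ana

Head-to-head results (25 voters total):
Hira vs Fay: Hira wins 18–7.
Hira vs Ana: Ana wins 20–5.
Hira vs Eli: Hira wins 13–12.
Hira vs Dana: Dana wins 19–6.
Fay vs Ana: Ana wins 18–7.
Fay vs Eli: Eli wins 18–7.
Fay vs Dana: Dana wins 18–7.
Ana vs Eli: Ana wins 20–5.
Ana vs Dana: Ana wins 13–12.
Eli vs Dana: Dana wins 20–5.
Ana beats each rival — Hira (20–5), Fay (18–7), Eli (20–5), Dana (13–12) — so Ana is the Condorcet winner.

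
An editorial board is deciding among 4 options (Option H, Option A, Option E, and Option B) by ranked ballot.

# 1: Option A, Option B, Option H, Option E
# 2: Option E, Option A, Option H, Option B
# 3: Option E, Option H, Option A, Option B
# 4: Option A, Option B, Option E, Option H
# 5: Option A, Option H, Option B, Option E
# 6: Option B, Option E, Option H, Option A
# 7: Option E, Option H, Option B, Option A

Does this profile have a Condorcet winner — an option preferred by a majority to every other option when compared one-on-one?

Head-to-head results (7 voters total):
Option H vs Option A: Option A wins 4–3.
Option H vs Option E: Option E wins 5–2.
Option H vs Option B: Option H wins 4–3.
Option A vs Option E: Option E wins 4–3.
Option A vs Option B: Option A wins 5–2.
Option E vs Option B: Option B wins 4–3.
No candidate beats all others: Option H beats Option B beats Option E beats Option H, a majority cycle.

No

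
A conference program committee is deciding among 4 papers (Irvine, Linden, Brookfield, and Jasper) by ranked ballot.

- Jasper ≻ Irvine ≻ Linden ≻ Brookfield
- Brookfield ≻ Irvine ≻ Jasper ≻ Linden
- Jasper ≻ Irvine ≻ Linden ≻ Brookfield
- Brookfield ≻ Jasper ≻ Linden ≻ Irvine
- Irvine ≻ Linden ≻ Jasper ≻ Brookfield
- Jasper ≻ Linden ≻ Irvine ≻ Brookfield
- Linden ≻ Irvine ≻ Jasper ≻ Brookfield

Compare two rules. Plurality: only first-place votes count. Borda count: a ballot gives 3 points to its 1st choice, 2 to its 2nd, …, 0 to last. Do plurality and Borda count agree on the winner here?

Plurality first-place counts: Irvine 1, Linden 1, Brookfield 2, Jasper 3 → Jasper.
Borda totals: Irvine 12, Linden 10, Brookfield 6, Jasper 14 → Jasper.
The two rules agree on Jasper.

Yes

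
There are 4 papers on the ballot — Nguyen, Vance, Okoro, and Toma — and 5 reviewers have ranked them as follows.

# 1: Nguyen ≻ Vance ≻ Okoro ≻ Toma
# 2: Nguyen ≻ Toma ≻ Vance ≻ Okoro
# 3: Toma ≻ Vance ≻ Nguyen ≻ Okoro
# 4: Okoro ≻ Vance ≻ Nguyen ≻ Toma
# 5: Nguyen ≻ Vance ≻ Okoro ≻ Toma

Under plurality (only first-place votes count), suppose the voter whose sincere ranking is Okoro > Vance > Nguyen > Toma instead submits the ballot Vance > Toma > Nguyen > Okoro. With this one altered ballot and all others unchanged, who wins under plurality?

Nguyen

First-place totals with the altered ballot: Nguyen 3, Vance 1, Okoro 0, Toma 1.
The winner is unchanged: still Nguyen.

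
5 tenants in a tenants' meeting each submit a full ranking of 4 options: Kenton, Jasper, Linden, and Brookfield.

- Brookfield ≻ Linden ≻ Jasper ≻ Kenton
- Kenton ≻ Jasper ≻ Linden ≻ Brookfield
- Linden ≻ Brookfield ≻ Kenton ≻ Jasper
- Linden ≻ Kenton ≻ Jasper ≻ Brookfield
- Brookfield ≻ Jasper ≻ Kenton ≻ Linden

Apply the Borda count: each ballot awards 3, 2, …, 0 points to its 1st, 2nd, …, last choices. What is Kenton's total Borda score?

7

Borda scores:
  Kenton: 0 + 3 + 1 + 2 + 1 = 7
  Jasper: 1 + 2 + 0 + 1 + 2 = 6
  Linden: 2 + 1 + 3 + 3 + 0 = 9
  Brookfield: 3 + 0 + 2 + 0 + 3 = 8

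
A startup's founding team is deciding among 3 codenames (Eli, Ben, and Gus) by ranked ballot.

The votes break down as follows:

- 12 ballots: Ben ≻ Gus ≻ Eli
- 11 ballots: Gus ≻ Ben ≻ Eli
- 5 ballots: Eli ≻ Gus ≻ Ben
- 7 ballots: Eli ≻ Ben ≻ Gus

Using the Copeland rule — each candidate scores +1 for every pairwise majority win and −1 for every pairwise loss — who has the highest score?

Ben

Pairwise results:
  Eli vs Ben: Ben wins 23–12.
  Eli vs Gus: Gus wins 23–12.
  Ben vs Gus: Ben wins 19–16.
Copeland scores (wins − losses):
  Eli: 0 − 2 = -2
  Ben: 2 − 0 = 2
  Gus: 1 − 1 = 0
Ben has the best Copeland score.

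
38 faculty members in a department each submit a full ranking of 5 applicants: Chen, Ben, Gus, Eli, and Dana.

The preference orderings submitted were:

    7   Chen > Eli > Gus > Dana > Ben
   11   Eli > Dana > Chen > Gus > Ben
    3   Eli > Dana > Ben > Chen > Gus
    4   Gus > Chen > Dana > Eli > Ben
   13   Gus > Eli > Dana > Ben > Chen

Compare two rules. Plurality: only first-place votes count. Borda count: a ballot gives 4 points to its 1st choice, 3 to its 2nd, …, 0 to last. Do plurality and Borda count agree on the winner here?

Plurality first-place counts: Chen 7, Ben 0, Gus 17, Eli 14, Dana 0 → Gus.
Borda totals: Chen 65, Ben 19, Gus 93, Eli 120, Dana 83 → Eli.
The two rules disagree: plurality picks Gus, Borda picks Eli.

No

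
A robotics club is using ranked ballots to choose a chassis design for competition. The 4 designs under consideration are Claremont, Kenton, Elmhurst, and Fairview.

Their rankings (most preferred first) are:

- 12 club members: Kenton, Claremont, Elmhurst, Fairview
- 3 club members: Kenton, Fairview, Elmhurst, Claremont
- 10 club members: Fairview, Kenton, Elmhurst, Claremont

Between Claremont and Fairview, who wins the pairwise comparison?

Ballots ranking Claremont above Fairview: 12.
Ballots ranking Fairview above Claremont: 3+10 = 13.
Fairview wins the head-to-head, 13–12.

Fairview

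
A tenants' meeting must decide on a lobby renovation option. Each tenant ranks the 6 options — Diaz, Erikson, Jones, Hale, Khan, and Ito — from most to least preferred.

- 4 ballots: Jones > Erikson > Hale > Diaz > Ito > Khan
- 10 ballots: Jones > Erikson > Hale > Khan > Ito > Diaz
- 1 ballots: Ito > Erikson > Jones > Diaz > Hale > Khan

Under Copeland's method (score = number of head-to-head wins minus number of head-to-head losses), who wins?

Pairwise results:
  Diaz vs Erikson: Erikson wins 15–0.
  Diaz vs Jones: Jones wins 15–0.
  Diaz vs Hale: Hale wins 14–1.
  Diaz vs Khan: Khan wins 10–5.
  Diaz vs Ito: Ito wins 11–4.
  Erikson vs Jones: Jones wins 14–1.
  Erikson vs Hale: Erikson wins 15–0.
  Erikson vs Khan: Erikson wins 15–0.
  Erikson vs Ito: Erikson wins 14–1.
  Jones vs Hale: Jones wins 15–0.
  Jones vs Khan: Jones wins 15–0.
  Jones vs Ito: Jones wins 14–1.
  Hale vs Khan: Hale wins 15–0.
  Hale vs Ito: Hale wins 14–1.
  Khan vs Ito: Khan wins 10–5.
Copeland scores (wins − losses):
  Diaz: 0 − 5 = -5
  Erikson: 4 − 1 = 3
  Jones: 5 − 0 = 5
  Hale: 3 − 2 = 1
  Khan: 2 − 3 = -1
  Ito: 1 − 4 = -3
Jones has the best Copeland score.

Jones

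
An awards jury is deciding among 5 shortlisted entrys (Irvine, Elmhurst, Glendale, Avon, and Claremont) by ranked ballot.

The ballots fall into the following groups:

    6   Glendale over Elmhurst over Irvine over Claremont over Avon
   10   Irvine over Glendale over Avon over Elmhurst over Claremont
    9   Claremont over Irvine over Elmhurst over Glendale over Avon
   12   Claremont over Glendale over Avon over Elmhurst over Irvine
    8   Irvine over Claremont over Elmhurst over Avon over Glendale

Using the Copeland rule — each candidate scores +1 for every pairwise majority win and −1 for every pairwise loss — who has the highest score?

Irvine

Pairwise results:
  Irvine vs Elmhurst: Irvine wins 27–18.
  Irvine vs Glendale: Irvine wins 27–18.
  Irvine vs Avon: Irvine wins 33–12.
  Irvine vs Claremont: Irvine wins 24–21.
  Elmhurst vs Glendale: Glendale wins 28–17.
  Elmhurst vs Avon: Elmhurst wins 23–22.
  Elmhurst vs Claremont: Claremont wins 29–16.
  Glendale vs Avon: Glendale wins 37–8.
  Glendale vs Claremont: Claremont wins 29–16.
  Avon vs Claremont: Claremont wins 35–10.
Copeland scores (wins − losses):
  Irvine: 4 − 0 = 4
  Elmhurst: 1 − 3 = -2
  Glendale: 2 − 2 = 0
  Avon: 0 − 4 = -4
  Claremont: 3 − 1 = 2
Irvine has the best Copeland score.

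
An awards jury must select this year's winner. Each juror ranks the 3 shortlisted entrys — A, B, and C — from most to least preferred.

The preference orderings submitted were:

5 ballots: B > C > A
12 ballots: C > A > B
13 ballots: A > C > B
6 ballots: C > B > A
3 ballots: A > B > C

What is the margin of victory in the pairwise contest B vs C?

23

Ballots ranking B above C: 5+3 = 8.
Ballots ranking C above B: 12+13+6 = 31.
C wins 31–8, a margin of 23.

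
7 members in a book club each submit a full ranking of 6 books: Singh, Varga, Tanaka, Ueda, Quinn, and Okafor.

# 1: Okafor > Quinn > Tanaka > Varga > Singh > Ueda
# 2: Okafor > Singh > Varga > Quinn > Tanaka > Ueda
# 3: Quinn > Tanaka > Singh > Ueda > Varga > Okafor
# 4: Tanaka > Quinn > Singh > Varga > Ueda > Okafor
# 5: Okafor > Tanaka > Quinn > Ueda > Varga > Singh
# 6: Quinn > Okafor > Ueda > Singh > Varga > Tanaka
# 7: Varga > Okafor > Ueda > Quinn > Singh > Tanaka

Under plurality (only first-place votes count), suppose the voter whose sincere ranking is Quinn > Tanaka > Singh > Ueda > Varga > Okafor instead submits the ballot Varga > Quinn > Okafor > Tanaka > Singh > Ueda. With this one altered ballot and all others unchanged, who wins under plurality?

First-place totals with the altered ballot: Singh 0, Varga 2, Tanaka 1, Ueda 0, Quinn 1, Okafor 3.
The winner is unchanged: still Okafor.

Okafor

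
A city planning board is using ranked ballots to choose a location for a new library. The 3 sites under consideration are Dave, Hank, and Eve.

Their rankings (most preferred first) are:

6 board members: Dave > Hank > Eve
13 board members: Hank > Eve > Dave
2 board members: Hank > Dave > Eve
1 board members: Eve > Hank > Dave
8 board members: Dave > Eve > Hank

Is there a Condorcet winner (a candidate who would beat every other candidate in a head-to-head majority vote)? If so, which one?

Hank

Head-to-head results (30 voters total):
Dave vs Hank: Hank wins 16–14.
Dave vs Eve: Dave wins 16–14.
Hank vs Eve: Hank wins 21–9.
Hank beats each rival — Dave (16–14), Eve (21–9) — so Hank is the Condorcet winner.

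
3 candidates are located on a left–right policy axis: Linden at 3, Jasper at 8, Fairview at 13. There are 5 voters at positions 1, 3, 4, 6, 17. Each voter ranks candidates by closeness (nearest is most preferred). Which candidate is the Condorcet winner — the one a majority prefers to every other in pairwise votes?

With single-peaked preferences on a line, the Condorcet winner is the candidate closest to the median voter.
The median voter (position 4) is closest to Linden at 3.
Check: Linden vs Fairview — voters closer to Linden: 4 of 5.

Linden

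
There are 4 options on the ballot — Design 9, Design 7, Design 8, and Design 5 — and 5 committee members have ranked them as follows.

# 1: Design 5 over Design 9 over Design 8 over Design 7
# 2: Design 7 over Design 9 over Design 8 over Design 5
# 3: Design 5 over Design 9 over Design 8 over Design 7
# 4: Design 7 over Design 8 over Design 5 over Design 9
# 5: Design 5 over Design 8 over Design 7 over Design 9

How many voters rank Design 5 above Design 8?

3

Ballots ranking Design 5 above Design 8: 3.
Ballots ranking Design 8 above Design 5: 2.
So 3 of 5 voters prefer Design 5 to Design 8.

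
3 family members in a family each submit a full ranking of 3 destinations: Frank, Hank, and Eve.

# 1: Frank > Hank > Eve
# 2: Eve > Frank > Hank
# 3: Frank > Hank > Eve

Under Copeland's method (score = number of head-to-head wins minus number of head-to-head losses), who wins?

Frank

Pairwise results:
  Frank vs Hank: Frank wins 3–0.
  Frank vs Eve: Frank wins 2–1.
  Hank vs Eve: Hank wins 2–1.
Copeland scores (wins − losses):
  Frank: 2 − 0 = 2
  Hank: 1 − 1 = 0
  Eve: 0 − 2 = -2
Frank has the best Copeland score.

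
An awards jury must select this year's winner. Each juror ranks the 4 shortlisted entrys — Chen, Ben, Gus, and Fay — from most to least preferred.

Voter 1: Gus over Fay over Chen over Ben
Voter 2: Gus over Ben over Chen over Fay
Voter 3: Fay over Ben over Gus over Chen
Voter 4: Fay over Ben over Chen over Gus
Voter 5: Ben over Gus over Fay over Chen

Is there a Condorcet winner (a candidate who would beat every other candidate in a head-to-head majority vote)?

Head-to-head results (5 voters total):
Chen vs Ben: Ben wins 4–1.
Chen vs Gus: Gus wins 4–1.
Chen vs Fay: Fay wins 4–1.
Ben vs Gus: Ben wins 3–2.
Ben vs Fay: Fay wins 3–2.
Gus vs Fay: Gus wins 3–2.
No candidate beats all others: Ben beats Gus beats Fay beats Ben, a majority cycle.

No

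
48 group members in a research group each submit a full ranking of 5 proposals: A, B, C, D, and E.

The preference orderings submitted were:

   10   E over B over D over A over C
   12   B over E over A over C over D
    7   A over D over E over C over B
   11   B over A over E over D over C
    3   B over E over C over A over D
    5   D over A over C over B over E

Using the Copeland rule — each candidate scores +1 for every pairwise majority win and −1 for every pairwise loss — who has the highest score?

B

Pairwise results:
  A vs B: B wins 36–12.
  A vs C: A wins 45–3.
  A vs D: A wins 33–15.
  A vs E: E wins 25–23.
  B vs C: B wins 36–12.
  B vs D: B wins 36–12.
  B vs E: B wins 31–17.
  C vs D: D wins 33–15.
  C vs E: E wins 43–5.
  D vs E: E wins 36–12.
Copeland scores (wins − losses):
  A: 2 − 2 = 0
  B: 4 − 0 = 4
  C: 0 − 4 = -4
  D: 1 − 3 = -2
  E: 3 − 1 = 2
B has the best Copeland score.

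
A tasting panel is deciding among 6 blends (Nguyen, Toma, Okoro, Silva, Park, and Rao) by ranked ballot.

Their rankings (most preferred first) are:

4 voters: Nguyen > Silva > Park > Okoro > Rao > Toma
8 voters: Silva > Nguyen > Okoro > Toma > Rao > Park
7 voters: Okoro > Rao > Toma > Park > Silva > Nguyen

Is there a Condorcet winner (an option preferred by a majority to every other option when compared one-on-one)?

Head-to-head results (19 voters total):
Nguyen vs Toma: Nguyen wins 12–7.
Nguyen vs Okoro: Nguyen wins 12–7.
Nguyen vs Silva: Silva wins 15–4.
Nguyen vs Park: Nguyen wins 12–7.
Nguyen vs Rao: Nguyen wins 12–7.
Toma vs Okoro: Okoro wins 19–0.
Toma vs Silva: Silva wins 12–7.
Toma vs Park: Toma wins 15–4.
Toma vs Rao: Rao wins 11–8.
Okoro vs Silva: Silva wins 12–7.
Okoro vs Park: Okoro wins 15–4.
Okoro vs Rao: Okoro wins 19–0.
Silva vs Park: Silva wins 12–7.
Silva vs Rao: Silva wins 12–7.
Park vs Rao: Rao wins 15–4.
Silva beats each rival — Nguyen (15–4), Toma (12–7), Okoro (12–7), Park (12–7), Rao (12–7) — so Silva is the Condorcet winner.

Yes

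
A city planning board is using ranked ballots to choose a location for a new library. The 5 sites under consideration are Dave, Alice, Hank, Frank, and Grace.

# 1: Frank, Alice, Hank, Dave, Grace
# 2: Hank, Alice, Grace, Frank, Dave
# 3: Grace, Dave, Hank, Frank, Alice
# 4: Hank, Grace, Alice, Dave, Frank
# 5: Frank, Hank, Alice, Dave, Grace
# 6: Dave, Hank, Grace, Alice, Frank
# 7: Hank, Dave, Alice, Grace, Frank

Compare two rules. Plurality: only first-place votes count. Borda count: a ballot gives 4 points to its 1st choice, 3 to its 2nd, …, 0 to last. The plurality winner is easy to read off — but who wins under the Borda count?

Plurality first-place counts: Dave 1, Alice 0, Hank 3, Frank 2, Grace 1 → Hank.
Borda totals: Dave 13, Alice 13, Hank 22, Frank 10, Grace 12 → Hank.

Hank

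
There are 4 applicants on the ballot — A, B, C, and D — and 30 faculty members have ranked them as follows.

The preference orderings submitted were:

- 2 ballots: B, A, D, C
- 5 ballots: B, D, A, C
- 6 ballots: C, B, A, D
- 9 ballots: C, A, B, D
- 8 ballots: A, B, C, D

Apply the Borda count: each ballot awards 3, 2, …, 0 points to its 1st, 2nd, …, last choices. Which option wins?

Borda scores:
  A: 2·2 + 5·1 + 6·1 + 9·2 + 8·3 = 57
  B: 2·3 + 5·3 + 6·2 + 9·1 + 8·2 = 58
  C: 2·0 + 5·0 + 6·3 + 9·3 + 8·1 = 53
  D: 2·1 + 5·2 + 6·0 + 9·0 + 8·0 = 12
B has the highest total.

B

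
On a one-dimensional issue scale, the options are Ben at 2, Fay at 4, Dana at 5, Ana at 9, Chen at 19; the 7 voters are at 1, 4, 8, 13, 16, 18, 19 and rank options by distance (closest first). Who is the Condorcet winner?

With single-peaked preferences on a line, the Condorcet winner is the candidate closest to the median voter.
The median voter (position 13) is closest to Ana at 9.
Check: Ana vs Ben — voters closer to Ana: 5 of 7.

Ana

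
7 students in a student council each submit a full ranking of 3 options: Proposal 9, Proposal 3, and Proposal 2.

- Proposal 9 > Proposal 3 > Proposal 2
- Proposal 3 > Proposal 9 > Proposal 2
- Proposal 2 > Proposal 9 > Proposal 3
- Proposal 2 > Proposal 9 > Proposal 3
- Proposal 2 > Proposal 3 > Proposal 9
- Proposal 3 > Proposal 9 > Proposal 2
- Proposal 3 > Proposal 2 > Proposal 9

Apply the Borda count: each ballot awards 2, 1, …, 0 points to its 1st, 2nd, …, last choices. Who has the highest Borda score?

Proposal 3

Borda scores:
  Proposal 9: 2 + 1 + 1 + 1 + 0 + 1 + 0 = 6
  Proposal 3: 1 + 2 + 0 + 0 + 1 + 2 + 2 = 8
  Proposal 2: 0 + 0 + 2 + 2 + 2 + 0 + 1 = 7
Proposal 3 has the highest total.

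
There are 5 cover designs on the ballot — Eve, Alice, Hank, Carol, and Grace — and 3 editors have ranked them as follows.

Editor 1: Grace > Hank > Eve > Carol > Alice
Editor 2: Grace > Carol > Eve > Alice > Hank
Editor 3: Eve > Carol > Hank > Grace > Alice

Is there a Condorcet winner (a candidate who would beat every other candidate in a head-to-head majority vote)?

Yes

Head-to-head results (3 voters total):
Eve vs Alice: Eve wins 3–0.
Eve vs Hank: Eve wins 2–1.
Eve vs Carol: Eve wins 2–1.
Eve vs Grace: Grace wins 2–1.
Alice vs Hank: Hank wins 2–1.
Alice vs Carol: Carol wins 3–0.
Alice vs Grace: Grace wins 3–0.
Hank vs Carol: Carol wins 2–1.
Hank vs Grace: Grace wins 2–1.
Carol vs Grace: Grace wins 2–1.
Grace beats each rival — Eve (2–1), Alice (3–0), Hank (2–1), Carol (2–1) — so Grace is the Condorcet winner.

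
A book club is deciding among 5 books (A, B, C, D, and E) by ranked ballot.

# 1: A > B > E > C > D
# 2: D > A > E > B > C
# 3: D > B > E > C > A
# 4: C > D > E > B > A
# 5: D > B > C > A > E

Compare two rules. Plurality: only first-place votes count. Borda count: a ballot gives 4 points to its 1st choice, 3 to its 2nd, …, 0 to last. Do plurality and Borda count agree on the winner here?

Plurality first-place counts: A 1, B 0, C 1, D 3, E 0 → D.
Borda totals: A 8, B 11, C 8, D 15, E 8 → D.
The two rules agree on D.

Yes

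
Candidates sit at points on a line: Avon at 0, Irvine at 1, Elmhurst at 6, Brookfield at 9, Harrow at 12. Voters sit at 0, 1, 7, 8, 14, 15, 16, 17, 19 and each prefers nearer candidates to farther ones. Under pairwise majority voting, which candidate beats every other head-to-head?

With single-peaked preferences on a line, the Condorcet winner is the candidate closest to the median voter.
The median voter (position 14) is closest to Harrow at 12.
Check: Harrow vs Avon — voters closer to Harrow: 7 of 9.

Harrow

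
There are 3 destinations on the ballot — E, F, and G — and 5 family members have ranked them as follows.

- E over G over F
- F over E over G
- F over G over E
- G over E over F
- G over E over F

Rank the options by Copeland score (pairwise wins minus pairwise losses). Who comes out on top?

G

Pairwise results:
  E vs F: E wins 3–2.
  E vs G: G wins 3–2.
  F vs G: G wins 3–2.
Copeland scores (wins − losses):
  E: 1 − 1 = 0
  F: 0 − 2 = -2
  G: 2 − 0 = 2
G has the best Copeland score.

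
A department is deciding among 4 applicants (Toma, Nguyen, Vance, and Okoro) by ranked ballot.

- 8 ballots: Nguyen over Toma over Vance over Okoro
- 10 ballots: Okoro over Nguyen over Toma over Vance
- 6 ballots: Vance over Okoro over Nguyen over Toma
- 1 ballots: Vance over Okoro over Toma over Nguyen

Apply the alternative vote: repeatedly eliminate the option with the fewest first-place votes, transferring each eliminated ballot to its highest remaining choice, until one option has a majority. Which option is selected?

Round 1: Okoro 10, Nguyen 8, Vance 7, Toma 0. Toma has the fewest and is eliminated.
Round 2: Okoro 10, Nguyen 8, Vance 7. Vance has the fewest and is eliminated.
Round 3: Okoro 17, Nguyen 8. Okoro has a majority.

Okoro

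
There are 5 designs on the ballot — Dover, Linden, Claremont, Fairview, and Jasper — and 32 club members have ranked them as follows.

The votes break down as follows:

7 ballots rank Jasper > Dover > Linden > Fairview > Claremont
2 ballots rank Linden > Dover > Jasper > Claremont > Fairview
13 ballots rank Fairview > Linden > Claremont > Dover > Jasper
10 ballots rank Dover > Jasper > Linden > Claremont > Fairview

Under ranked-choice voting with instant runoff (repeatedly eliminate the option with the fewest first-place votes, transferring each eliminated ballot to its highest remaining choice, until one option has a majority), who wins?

Round 1: Fairview 13, Dover 10, Jasper 7, Linden 2, Claremont 0. Claremont has the fewest and is eliminated.
Round 2: Fairview 13, Dover 10, Jasper 7, Linden 2. Linden has the fewest and is eliminated.
Round 3: Fairview 13, Dover 12, Jasper 7. Jasper has the fewest and is eliminated.
Round 4: Dover 19, Fairview 13. Dover has a majority.

Dover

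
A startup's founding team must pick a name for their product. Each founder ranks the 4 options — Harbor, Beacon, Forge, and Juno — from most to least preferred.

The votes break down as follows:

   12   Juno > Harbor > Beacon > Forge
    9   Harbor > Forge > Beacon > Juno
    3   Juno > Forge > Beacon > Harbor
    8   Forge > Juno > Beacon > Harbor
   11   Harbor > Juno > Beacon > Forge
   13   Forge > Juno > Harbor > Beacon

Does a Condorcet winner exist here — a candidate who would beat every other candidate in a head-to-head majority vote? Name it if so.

There is no Condorcet winner

Head-to-head results (56 voters total):
Harbor vs Beacon: Harbor wins 45–11.
Harbor vs Forge: Harbor wins 32–24.
Harbor vs Juno: Juno wins 36–20.
Beacon vs Forge: Forge wins 33–23.
Beacon vs Juno: Juno wins 47–9.
Forge vs Juno: Forge wins 30–26.
No candidate beats all others: Harbor beats Forge beats Juno beats Harbor, a majority cycle.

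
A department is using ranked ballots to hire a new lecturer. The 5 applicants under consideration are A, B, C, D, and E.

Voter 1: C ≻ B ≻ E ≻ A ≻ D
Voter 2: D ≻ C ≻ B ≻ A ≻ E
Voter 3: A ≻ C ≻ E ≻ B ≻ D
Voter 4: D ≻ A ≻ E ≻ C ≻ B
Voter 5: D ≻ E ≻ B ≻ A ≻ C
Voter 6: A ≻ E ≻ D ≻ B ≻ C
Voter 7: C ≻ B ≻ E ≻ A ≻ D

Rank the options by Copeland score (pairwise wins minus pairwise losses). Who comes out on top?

A

Pairwise results:
  A vs B: B wins 4–3.
  A vs C: A wins 4–3.
  A vs D: A wins 4–3.
  A vs E: A wins 4–3.
  B vs C: C wins 5–2.
  B vs D: D wins 4–3.
  B vs E: E wins 4–3.
  C vs D: D wins 4–3.
  C vs E: C wins 4–3.
  D vs E: E wins 4–3.
Copeland scores (wins − losses):
  A: 3 − 1 = 2
  B: 1 − 3 = -2
  C: 2 − 2 = 0
  D: 2 − 2 = 0
  E: 2 − 2 = 0
A has the best Copeland score.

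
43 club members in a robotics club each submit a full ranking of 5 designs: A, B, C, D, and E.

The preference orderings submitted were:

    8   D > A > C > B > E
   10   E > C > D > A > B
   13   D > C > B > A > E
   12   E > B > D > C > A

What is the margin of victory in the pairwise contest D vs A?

Ballots ranking D above A: 8+10+13+12 = 43.
Ballots ranking A above D: 0.
D wins 43–0, a margin of 43.

43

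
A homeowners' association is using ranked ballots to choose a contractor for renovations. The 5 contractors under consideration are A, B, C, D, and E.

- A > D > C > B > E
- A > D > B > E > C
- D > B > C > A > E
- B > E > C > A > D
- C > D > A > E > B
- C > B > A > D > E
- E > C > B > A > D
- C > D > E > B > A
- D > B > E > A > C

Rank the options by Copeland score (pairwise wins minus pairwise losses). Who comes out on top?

C

Pairwise results:
  A vs B: B wins 6–3.
  A vs C: C wins 6–3.
  A vs D: A wins 5–4.
  A vs E: A wins 5–4.
  B vs C: C wins 5–4.
  B vs D: D wins 6–3.
  B vs E: B wins 6–3.
  C vs D: C wins 5–4.
  C vs E: C wins 5–4.
  D vs E: D wins 7–2.
Copeland scores (wins − losses):
  A: 2 − 2 = 0
  B: 2 − 2 = 0
  C: 4 − 0 = 4
  D: 2 − 2 = 0
  E: 0 − 4 = -4
C has the best Copeland score.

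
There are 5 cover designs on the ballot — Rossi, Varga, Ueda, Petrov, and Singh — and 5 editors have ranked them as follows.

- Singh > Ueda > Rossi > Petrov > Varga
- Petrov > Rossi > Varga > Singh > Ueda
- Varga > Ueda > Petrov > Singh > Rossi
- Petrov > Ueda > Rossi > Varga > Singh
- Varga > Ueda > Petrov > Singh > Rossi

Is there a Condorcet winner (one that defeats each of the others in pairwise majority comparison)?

Head-to-head results (5 voters total):
Rossi vs Varga: Rossi wins 3–2.
Rossi vs Ueda: Ueda wins 4–1.
Rossi vs Petrov: Petrov wins 4–1.
Rossi vs Singh: Singh wins 3–2.
Varga vs Ueda: Varga wins 3–2.
Varga vs Petrov: Petrov wins 3–2.
Varga vs Singh: Varga wins 4–1.
Ueda vs Petrov: Ueda wins 3–2.
Ueda vs Singh: Ueda wins 3–2.
Petrov vs Singh: Petrov wins 4–1.
No candidate beats all others: Rossi beats Varga beats Ueda beats Rossi, a majority cycle.

No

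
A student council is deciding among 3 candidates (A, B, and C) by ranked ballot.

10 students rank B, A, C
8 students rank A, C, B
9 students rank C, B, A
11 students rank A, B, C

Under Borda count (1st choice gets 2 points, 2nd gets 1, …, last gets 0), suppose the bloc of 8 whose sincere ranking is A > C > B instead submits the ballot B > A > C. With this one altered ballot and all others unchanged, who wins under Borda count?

Borda totals with the altered ballot: A 40, B 56, C 18.
The switch changes the winner from A to B.

B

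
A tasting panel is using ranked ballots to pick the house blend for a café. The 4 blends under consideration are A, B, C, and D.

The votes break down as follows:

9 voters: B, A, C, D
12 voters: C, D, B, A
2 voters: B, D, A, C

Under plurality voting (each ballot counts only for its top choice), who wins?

First-place vote totals:
  A: 0
  B: 11
  C: 12
  D: 0
C has the most first-place votes.

C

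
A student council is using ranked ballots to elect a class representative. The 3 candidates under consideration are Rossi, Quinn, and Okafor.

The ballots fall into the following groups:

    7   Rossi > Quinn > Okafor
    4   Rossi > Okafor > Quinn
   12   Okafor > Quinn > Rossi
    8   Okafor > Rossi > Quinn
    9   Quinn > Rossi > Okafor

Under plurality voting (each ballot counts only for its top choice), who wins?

First-place vote totals:
  Rossi: 11
  Quinn: 9
  Okafor: 20
Okafor has the most first-place votes.

Okafor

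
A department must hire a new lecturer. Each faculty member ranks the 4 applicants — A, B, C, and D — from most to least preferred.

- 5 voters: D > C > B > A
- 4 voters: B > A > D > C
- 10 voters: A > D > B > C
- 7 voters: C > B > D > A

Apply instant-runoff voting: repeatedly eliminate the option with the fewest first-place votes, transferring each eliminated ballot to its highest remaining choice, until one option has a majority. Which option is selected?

A

Round 1: A 10, C 7, D 5, B 4. B has the fewest and is eliminated.
Round 2: A 14, C 7, D 5. A has a majority.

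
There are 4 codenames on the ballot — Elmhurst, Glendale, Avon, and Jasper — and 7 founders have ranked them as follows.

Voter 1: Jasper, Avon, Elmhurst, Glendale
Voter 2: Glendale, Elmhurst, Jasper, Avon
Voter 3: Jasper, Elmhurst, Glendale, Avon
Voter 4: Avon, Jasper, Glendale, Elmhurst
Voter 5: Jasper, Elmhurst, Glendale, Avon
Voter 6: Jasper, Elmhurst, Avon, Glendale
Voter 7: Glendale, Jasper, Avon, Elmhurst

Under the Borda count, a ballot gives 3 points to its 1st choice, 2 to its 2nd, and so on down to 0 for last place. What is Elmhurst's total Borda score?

Borda scores:
  Elmhurst: 1 + 2 + 2 + 0 + 2 + 2 + 0 = 9
  Glendale: 0 + 3 + 1 + 1 + 1 + 0 + 3 = 9
  Avon: 2 + 0 + 0 + 3 + 0 + 1 + 1 = 7
  Jasper: 3 + 1 + 3 + 2 + 3 + 3 + 2 = 17

9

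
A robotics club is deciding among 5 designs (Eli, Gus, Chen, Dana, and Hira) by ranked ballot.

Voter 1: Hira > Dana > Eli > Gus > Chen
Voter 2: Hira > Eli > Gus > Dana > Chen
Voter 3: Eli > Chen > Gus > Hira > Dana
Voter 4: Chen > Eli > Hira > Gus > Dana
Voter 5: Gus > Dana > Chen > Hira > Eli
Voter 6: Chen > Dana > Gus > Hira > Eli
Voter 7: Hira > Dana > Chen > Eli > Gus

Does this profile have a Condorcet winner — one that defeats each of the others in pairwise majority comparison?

No

Head-to-head results (7 voters total):
Eli vs Gus: Eli wins 5–2.
Eli vs Chen: Chen wins 4–3.
Eli vs Dana: Dana wins 4–3.
Eli vs Hira: Hira wins 5–2.
Gus vs Chen: Chen wins 4–3.
Gus vs Dana: Gus wins 4–3.
Gus vs Hira: Hira wins 4–3.
Chen vs Dana: Dana wins 4–3.
Chen vs Hira: Chen wins 4–3.
Dana vs Hira: Hira wins 5–2.
No candidate beats all others: Eli beats Gus beats Dana beats Eli, a majority cycle.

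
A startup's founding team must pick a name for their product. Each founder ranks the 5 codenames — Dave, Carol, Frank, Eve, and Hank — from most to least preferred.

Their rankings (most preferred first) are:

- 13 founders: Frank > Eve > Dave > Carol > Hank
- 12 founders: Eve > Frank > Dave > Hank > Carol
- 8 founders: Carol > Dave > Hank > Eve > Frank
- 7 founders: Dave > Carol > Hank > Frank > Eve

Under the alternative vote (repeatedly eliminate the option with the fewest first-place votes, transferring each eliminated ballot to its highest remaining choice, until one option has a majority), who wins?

Frank

Round 1: Frank 13, Eve 12, Carol 8, Dave 7, Hank 0. Hank has the fewest and is eliminated.
Round 2: Frank 13, Eve 12, Carol 8, Dave 7. Dave has the fewest and is eliminated.
Round 3: Carol 15, Frank 13, Eve 12. Eve has the fewest and is eliminated.
Round 4: Frank 25, Carol 15. Frank has a majority.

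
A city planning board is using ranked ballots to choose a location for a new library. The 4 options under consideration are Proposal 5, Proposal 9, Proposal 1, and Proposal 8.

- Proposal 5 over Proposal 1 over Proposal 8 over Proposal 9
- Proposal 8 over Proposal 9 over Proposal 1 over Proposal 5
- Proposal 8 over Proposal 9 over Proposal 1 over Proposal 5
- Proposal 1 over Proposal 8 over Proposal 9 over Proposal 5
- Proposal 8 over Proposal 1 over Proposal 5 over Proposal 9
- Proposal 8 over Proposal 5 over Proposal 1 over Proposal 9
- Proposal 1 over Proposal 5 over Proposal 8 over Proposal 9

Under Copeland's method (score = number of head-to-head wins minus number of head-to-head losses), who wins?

Proposal 8

Pairwise results:
  Proposal 5 vs Proposal 9: Proposal 5 wins 4–3.
  Proposal 5 vs Proposal 1: Proposal 1 wins 5–2.
  Proposal 5 vs Proposal 8: Proposal 8 wins 5–2.
  Proposal 9 vs Proposal 1: Proposal 1 wins 5–2.
  Proposal 9 vs Proposal 8: Proposal 8 wins 7–0.
  Proposal 1 vs Proposal 8: Proposal 8 wins 4–3.
Copeland scores (wins − losses):
  Proposal 5: 1 − 2 = -1
  Proposal 9: 0 − 3 = -3
  Proposal 1: 2 − 1 = 1
  Proposal 8: 3 − 0 = 3
Proposal 8 has the best Copeland score.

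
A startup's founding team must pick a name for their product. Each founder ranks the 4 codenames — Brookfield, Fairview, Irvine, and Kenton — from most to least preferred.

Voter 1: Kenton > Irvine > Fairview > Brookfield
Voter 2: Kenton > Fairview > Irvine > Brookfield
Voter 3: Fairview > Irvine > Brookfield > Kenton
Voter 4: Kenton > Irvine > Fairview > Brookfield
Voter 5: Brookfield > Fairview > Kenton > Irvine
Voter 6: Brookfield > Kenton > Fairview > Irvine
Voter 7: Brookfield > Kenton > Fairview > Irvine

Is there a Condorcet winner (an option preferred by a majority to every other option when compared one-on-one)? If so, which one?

Head-to-head results (7 voters total):
Brookfield vs Fairview: Fairview wins 4–3.
Brookfield vs Irvine: Irvine wins 4–3.
Brookfield vs Kenton: Brookfield wins 4–3.
Fairview vs Irvine: Fairview wins 5–2.
Fairview vs Kenton: Kenton wins 5–2.
Irvine vs Kenton: Kenton wins 6–1.
No candidate beats all others: Brookfield beats Kenton beats Fairview beats Brookfield, a majority cycle.

There is no Condorcet winner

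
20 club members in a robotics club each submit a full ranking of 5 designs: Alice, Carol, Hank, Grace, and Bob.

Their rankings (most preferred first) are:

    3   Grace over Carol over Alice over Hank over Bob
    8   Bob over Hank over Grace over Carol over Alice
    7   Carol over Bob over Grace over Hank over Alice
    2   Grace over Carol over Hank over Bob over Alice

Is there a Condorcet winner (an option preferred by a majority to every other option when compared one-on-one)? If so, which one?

Head-to-head results (20 voters total):
Alice vs Carol: Carol wins 20–0.
Alice vs Hank: Hank wins 17–3.
Alice vs Grace: Grace wins 20–0.
Alice vs Bob: Bob wins 17–3.
Carol vs Hank: Carol wins 12–8.
Carol vs Grace: Grace wins 13–7.
Carol vs Bob: Carol wins 12–8.
Hank vs Grace: Grace wins 12–8.
Hank vs Bob: Bob wins 15–5.
Grace vs Bob: Bob wins 15–5.
No candidate beats all others: Carol beats Bob beats Grace beats Carol, a majority cycle.

There is no Condorcet winner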